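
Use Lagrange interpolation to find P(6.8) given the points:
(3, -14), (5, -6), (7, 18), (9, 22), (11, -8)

Lagrange interpolation formula:
P(x) = Σ yᵢ × Lᵢ(x)
where Lᵢ(x) = Π_{j≠i} (x - xⱼ)/(xᵢ - xⱼ)

L_0(6.8) = (6.8 - 5)/(3 - 5) × (6.8 - 7)/(3 - 7) × (6.8 - 9)/(3 - 9) × (6.8 - 11)/(3 - 11) = -0.008663
L_1(6.8) = (6.8 - 3)/(5 - 3) × (6.8 - 7)/(5 - 7) × (6.8 - 9)/(5 - 9) × (6.8 - 11)/(5 - 11) = 0.073150
L_2(6.8) = (6.8 - 3)/(7 - 3) × (6.8 - 5)/(7 - 5) × (6.8 - 9)/(7 - 9) × (6.8 - 11)/(7 - 11) = 0.987525
L_3(6.8) = (6.8 - 3)/(9 - 3) × (6.8 - 5)/(9 - 5) × (6.8 - 7)/(9 - 7) × (6.8 - 11)/(9 - 11) = -0.059850
L_4(6.8) = (6.8 - 3)/(11 - 3) × (6.8 - 5)/(11 - 5) × (6.8 - 7)/(11 - 7) × (6.8 - 9)/(11 - 9) = 0.007838

P(6.8) = (-14)×L_0(6.8) + (-6)×L_1(6.8) + 18×L_2(6.8) + 22×L_3(6.8) + (-8)×L_4(6.8)
P(6.8) = 16.078425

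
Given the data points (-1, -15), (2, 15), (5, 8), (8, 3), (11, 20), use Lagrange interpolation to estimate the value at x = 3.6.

Lagrange interpolation formula:
P(x) = Σ yᵢ × Lᵢ(x)
where Lᵢ(x) = Π_{j≠i} (x - xⱼ)/(xᵢ - xⱼ)

L_0(3.6) = (3.6 - 2)/(-1 - 2) × (3.6 - 5)/(-1 - 5) × (3.6 - 8)/(-1 - 8) × (3.6 - 11)/(-1 - 11) = -0.037518
L_1(3.6) = (3.6 - (-1))/(2 - (-1)) × (3.6 - 5)/(2 - 5) × (3.6 - 8)/(2 - 8) × (3.6 - 11)/(2 - 11) = 0.431453
L_2(3.6) = (3.6 - (-1))/(5 - (-1)) × (3.6 - 2)/(5 - 2) × (3.6 - 8)/(5 - 8) × (3.6 - 11)/(5 - 11) = 0.739635
L_3(3.6) = (3.6 - (-1))/(8 - (-1)) × (3.6 - 2)/(8 - 2) × (3.6 - 5)/(8 - 5) × (3.6 - 11)/(8 - 11) = -0.156892
L_4(3.6) = (3.6 - (-1))/(11 - (-1)) × (3.6 - 2)/(11 - 2) × (3.6 - 5)/(11 - 5) × (3.6 - 8)/(11 - 8) = 0.023322

P(3.6) = (-15)×L_0(3.6) + 15×L_1(3.6) + 8×L_2(3.6) + 3×L_3(3.6) + 20×L_4(3.6)
P(3.6) = 12.947404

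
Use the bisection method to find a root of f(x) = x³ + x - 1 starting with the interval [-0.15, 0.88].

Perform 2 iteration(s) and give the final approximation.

f(x) = x³ + x - 1
Initial interval: [-0.15, 0.88]

Iteration 1:
  c_1 = (-0.150000 + 0.880000)/2 = 0.365000
  f(c_1) = f(0.365000) = -0.586373
  f(a) × f(c) ≥ 0, new interval: [0.365000, 0.880000]
Iteration 2:
  c_2 = (0.365000 + 0.880000)/2 = 0.622500
  f(c_2) = f(0.622500) = -0.136277
  f(a) × f(c) ≥ 0, new interval: [0.622500, 0.880000]

After 2 iteration(s), the approximation is c_2 = 0.622500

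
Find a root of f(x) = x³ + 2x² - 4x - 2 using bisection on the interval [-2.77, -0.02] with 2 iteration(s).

f(x) = x³ + 2x² - 4x - 2
Initial interval: [-2.77, -0.02]

Iteration 1:
  c_1 = (-2.770000 + (-0.020000))/2 = -1.395000
  f(c_1) = f(-1.395000) = 4.757345
  f(a) × f(c) ≥ 0, new interval: [-1.395000, -0.020000]
Iteration 2:
  c_2 = (-1.395000 + (-0.020000))/2 = -0.707500
  f(c_2) = f(-0.707500) = 1.476969
  f(a) × f(c) ≥ 0, new interval: [-0.707500, -0.020000]

After 2 iteration(s), the approximation is c_2 = -0.707500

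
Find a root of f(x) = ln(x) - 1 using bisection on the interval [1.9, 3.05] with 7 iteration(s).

f(x) = ln(x) - 1
Initial interval: [1.9, 3.05]

Iteration 1:
  c_1 = (1.900000 + 3.050000)/2 = 2.475000
  f(c_1) = f(2.475000) = -0.093760
  f(a) × f(c) ≥ 0, new interval: [2.475000, 3.050000]
Iteration 2:
  c_2 = (2.475000 + 3.050000)/2 = 2.762500
  f(c_2) = f(2.762500) = 0.016136
  f(a) × f(c) < 0, new interval: [2.475000, 2.762500]
Iteration 3:
  c_3 = (2.475000 + 2.762500)/2 = 2.618750
  f(c_3) = f(2.618750) = -0.037303
  f(a) × f(c) ≥ 0, new interval: [2.618750, 2.762500]
Iteration 4:
  c_4 = (2.618750 + 2.762500)/2 = 2.690625
  f(c_4) = f(2.690625) = -0.010226
  f(a) × f(c) ≥ 0, new interval: [2.690625, 2.762500]
Iteration 5:
  c_5 = (2.690625 + 2.762500)/2 = 2.726562
  f(c_5) = f(2.726562) = 0.003042
  f(a) × f(c) < 0, new interval: [2.690625, 2.726562]
Iteration 6:
  c_6 = (2.690625 + 2.726562)/2 = 2.708594
  f(c_6) = f(2.708594) = -0.003570
  f(a) × f(c) ≥ 0, new interval: [2.708594, 2.726562]
Iteration 7:
  c_7 = (2.708594 + 2.726562)/2 = 2.717578
  f(c_7) = f(2.717578) = -0.000259
  f(a) × f(c) ≥ 0, new interval: [2.717578, 2.726562]

After 7 iteration(s), the approximation is c_7 = 2.717578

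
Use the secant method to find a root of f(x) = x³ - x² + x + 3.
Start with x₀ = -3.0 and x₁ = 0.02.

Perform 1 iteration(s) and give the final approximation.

f(x) = x³ - x² + x + 3
x₀ = -3.0, x₁ = 0.02

Secant formula: x_{n+1} = x_n - f(x_n)(x_n - x_{n-1})/(f(x_n) - f(x_{n-1}))

Iteration 1:
  f(-3.000000) = -36.000000
  f(0.020000) = 3.019608
  x_2 = 0.020000 - 3.019608×(0.020000 - (-3.000000))/(3.019608 - (-36.000000))
       = -0.213709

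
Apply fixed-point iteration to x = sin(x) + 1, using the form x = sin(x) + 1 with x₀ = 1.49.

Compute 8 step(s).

Equation: x = sin(x) + 1
Fixed-point form: x = sin(x) + 1
x₀ = 1.49

x_1 = g(1.490000) = 1.996738
x_2 = g(1.996738) = 1.910650
x_3 = g(1.910650) = 1.942803
x_4 = g(1.942803) = 1.931600
x_5 = g(1.931600) = 1.935614
x_6 = g(1.935614) = 1.934189
x_7 = g(1.934189) = 1.934696
x_8 = g(1.934696) = 1.934516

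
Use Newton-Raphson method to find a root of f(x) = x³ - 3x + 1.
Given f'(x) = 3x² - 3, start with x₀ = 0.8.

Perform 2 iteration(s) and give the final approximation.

f(x) = x³ - 3x + 1
f'(x) = 3x² - 3
x₀ = 0.8

Newton-Raphson formula: x_{n+1} = x_n - f(x_n)/f'(x_n)

Iteration 1:
  f(0.800000) = -0.888000
  f'(0.800000) = -1.080000
  x_1 = 0.800000 - (-0.888000)/(-1.080000) = -0.022222
Iteration 2:
  f(-0.022222) = 1.066656
  f'(-0.022222) = -2.998519
  x_2 = -0.022222 - 1.066656/(-2.998519) = 0.333505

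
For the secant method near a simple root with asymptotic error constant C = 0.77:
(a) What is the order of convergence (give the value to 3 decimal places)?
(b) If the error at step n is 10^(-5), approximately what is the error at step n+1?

(a) Secant method has superlinear convergence with order φ = (1+√5)/2 ≈ 1.618.
    This means |e_{n+1}| ≈ C|e_n|^1.618.

(b) With |e_n| = 10^(-5) and C = 0.77:
    |e_{n+1}| ≈ 0.77 × (10^(-5))^1.618 = 0.77 × 10^(-8.09)

(a) ≈ 1.618 (golden ratio); (b) |e_{n+1}| ≈ 6.256e-09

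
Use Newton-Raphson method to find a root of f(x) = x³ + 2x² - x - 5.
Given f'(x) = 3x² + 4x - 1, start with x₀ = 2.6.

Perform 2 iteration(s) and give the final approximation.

f(x) = x³ + 2x² - x - 5
f'(x) = 3x² + 4x - 1
x₀ = 2.6

Newton-Raphson formula: x_{n+1} = x_n - f(x_n)/f'(x_n)

Iteration 1:
  f(2.600000) = 23.496000
  f'(2.600000) = 29.680000
  x_1 = 2.600000 - 23.496000/29.680000 = 1.808356
Iteration 2:
  f(1.808356) = 5.645542
  f'(1.808356) = 16.043875
  x_2 = 1.808356 - 5.645542/16.043875 = 1.456474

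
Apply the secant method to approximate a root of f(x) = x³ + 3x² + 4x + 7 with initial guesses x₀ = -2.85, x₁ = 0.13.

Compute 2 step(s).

f(x) = x³ + 3x² + 4x + 7
x₀ = -2.85, x₁ = 0.13

Secant formula: x_{n+1} = x_n - f(x_n)(x_n - x_{n-1})/(f(x_n) - f(x_{n-1}))

Iteration 1:
  f(-2.850000) = -3.181625
  f(0.130000) = 7.572897
  x_2 = 0.130000 - 7.572897×(0.130000 - (-2.850000))/(7.572897 - (-3.181625))
       = -1.968395
Iteration 2:
  f(0.130000) = 7.572897
  f(-1.968395) = 3.123456
  x_3 = -1.968395 - 3.123456×(-1.968395 - 0.130000)/(3.123456 - 7.572897)
       = -3.441443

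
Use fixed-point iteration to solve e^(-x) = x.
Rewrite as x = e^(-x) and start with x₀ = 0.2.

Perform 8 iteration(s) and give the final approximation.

Equation: e^(-x) = x
Fixed-point form: x = e^(-x)
x₀ = 0.2

x_1 = g(0.200000) = 0.818731
x_2 = g(0.818731) = 0.440991
x_3 = g(0.440991) = 0.643398
x_4 = g(0.643398) = 0.525503
x_5 = g(0.525503) = 0.591258
x_6 = g(0.591258) = 0.553631
x_7 = g(0.553631) = 0.574859
x_8 = g(0.574859) = 0.562784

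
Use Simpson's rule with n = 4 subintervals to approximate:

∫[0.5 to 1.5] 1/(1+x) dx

f(x) = 1/(1+x)
a = 0.5, b = 1.5, n = 4
h = (b - a)/n = 0.250000

Simpson's rule: (h/3)[f(x₀) + 4f(x₁) + 2f(x₂) + ... + f(xₙ)]

x_0 = 0.5000, f(x_0) = 0.666667, coefficient = 1
x_1 = 0.7500, f(x_1) = 0.571429, coefficient = 4
x_2 = 1.0000, f(x_2) = 0.500000, coefficient = 2
x_3 = 1.2500, f(x_3) = 0.444444, coefficient = 4
x_4 = 1.5000, f(x_4) = 0.400000, coefficient = 1

I ≈ (0.250000/3) × 6.130159 = 0.510847
Exact value: 0.510826
Error: 0.000021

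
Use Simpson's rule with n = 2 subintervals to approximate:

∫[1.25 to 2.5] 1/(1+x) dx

f(x) = 1/(1+x)
a = 1.25, b = 2.5, n = 2
h = (b - a)/n = 0.625000

Simpson's rule: (h/3)[f(x₀) + 4f(x₁) + 2f(x₂) + ... + f(xₙ)]

x_0 = 1.2500, f(x_0) = 0.444444, coefficient = 1
x_1 = 1.8750, f(x_1) = 0.347826, coefficient = 4
x_2 = 2.5000, f(x_2) = 0.285714, coefficient = 1

I ≈ (0.625000/3) × 2.121463 = 0.441971
Exact value: 0.441833
Error: 0.000139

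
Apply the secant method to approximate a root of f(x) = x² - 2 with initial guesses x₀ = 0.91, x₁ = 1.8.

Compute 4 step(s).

f(x) = x² - 2
x₀ = 0.91, x₁ = 1.8

Secant formula: x_{n+1} = x_n - f(x_n)(x_n - x_{n-1})/(f(x_n) - f(x_{n-1}))

Iteration 1:
  f(0.910000) = -1.171900
  f(1.800000) = 1.240000
  x_2 = 1.800000 - 1.240000×(1.800000 - 0.910000)/(1.240000 - (-1.171900))
       = 1.342435
Iteration 2:
  f(1.800000) = 1.240000
  f(1.342435) = -0.197867
  x_3 = 1.342435 - (-0.197867)×(1.342435 - 1.800000)/(-0.197867 - 1.240000)
       = 1.405402
Iteration 3:
  f(1.342435) = -0.197867
  f(1.405402) = -0.024846
  x_4 = 1.405402 - (-0.024846)×(1.405402 - 1.342435)/(-0.024846 - (-0.197867))
       = 1.414444
Iteration 4:
  f(1.405402) = -0.024846
  f(1.414444) = 0.000651
  x_5 = 1.414444 - 0.000651×(1.414444 - 1.405402)/(0.000651 - (-0.024846))
       = 1.414213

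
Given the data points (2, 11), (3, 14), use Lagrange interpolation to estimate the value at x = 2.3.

Lagrange interpolation formula:
P(x) = Σ yᵢ × Lᵢ(x)
where Lᵢ(x) = Π_{j≠i} (x - xⱼ)/(xᵢ - xⱼ)

L_0(2.3) = (2.3 - 3)/(2 - 3) = 0.700000
L_1(2.3) = (2.3 - 2)/(3 - 2) = 0.300000

P(2.3) = 11×L_0(2.3) + 14×L_1(2.3)
P(2.3) = 11.900000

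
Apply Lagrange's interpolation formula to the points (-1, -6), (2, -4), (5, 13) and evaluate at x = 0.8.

Lagrange interpolation formula:
P(x) = Σ yᵢ × Lᵢ(x)
where Lᵢ(x) = Π_{j≠i} (x - xⱼ)/(xᵢ - xⱼ)

L_0(0.8) = (0.8 - 2)/(-1 - 2) × (0.8 - 5)/(-1 - 5) = 0.280000
L_1(0.8) = (0.8 - (-1))/(2 - (-1)) × (0.8 - 5)/(2 - 5) = 0.840000
L_2(0.8) = (0.8 - (-1))/(5 - (-1)) × (0.8 - 2)/(5 - 2) = -0.120000

P(0.8) = (-6)×L_0(0.8) + (-4)×L_1(0.8) + 13×L_2(0.8)
P(0.8) = -6.600000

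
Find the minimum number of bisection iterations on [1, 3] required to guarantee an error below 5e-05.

We need (b-a)/2^n ≤ 5e-05
(3 - 1)/2^n ≤ 5e-05
2/2^n ≤ 5e-05
2^n ≥ 40000
n ≥ log₂(40000) = 15.29
n ≥ 16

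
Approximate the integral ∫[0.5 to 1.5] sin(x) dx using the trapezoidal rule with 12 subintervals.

f(x) = sin(x)
a = 0.5, b = 1.5, n = 12
h = (b - a)/n = 0.083333

Trapezoidal rule: (h/2)[f(x₀) + 2f(x₁) + 2f(x₂) + ... + f(xₙ)]

x_0 = 0.5000, f(x_0) = 0.479426, coefficient = 1
x_1 = 0.5833, f(x_1) = 0.550809, coefficient = 2
x_2 = 0.6667, f(x_2) = 0.618370, coefficient = 2
x_3 = 0.7500, f(x_3) = 0.681639, coefficient = 2
x_4 = 0.8333, f(x_4) = 0.740177, coefficient = 2
x_5 = 0.9167, f(x_5) = 0.793578, coefficient = 2
x_6 = 1.0000, f(x_6) = 0.841471, coefficient = 2
x_7 = 1.0833, f(x_7) = 0.883524, coefficient = 2
x_8 = 1.1667, f(x_8) = 0.919445, coefficient = 2
x_9 = 1.2500, f(x_9) = 0.948985, coefficient = 2
x_10 = 1.3333, f(x_10) = 0.971938, coefficient = 2
x_11 = 1.4167, f(x_11) = 0.988146, coefficient = 2
x_12 = 1.5000, f(x_12) = 0.997495, coefficient = 1

I ≈ (0.083333/2) × 19.353081 = 0.806378
Exact value: 0.806845
Error: 0.000467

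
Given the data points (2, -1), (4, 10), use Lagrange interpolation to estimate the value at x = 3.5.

Lagrange interpolation formula:
P(x) = Σ yᵢ × Lᵢ(x)
where Lᵢ(x) = Π_{j≠i} (x - xⱼ)/(xᵢ - xⱼ)

L_0(3.5) = (3.5 - 4)/(2 - 4) = 0.250000
L_1(3.5) = (3.5 - 2)/(4 - 2) = 0.750000

P(3.5) = (-1)×L_0(3.5) + 10×L_1(3.5)
P(3.5) = 7.250000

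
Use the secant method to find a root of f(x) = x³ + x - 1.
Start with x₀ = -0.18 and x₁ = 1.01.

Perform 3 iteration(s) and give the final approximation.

f(x) = x³ + x - 1
x₀ = -0.18, x₁ = 1.01

Secant formula: x_{n+1} = x_n - f(x_n)(x_n - x_{n-1})/(f(x_n) - f(x_{n-1}))

Iteration 1:
  f(-0.180000) = -1.185832
  f(1.010000) = 1.040301
  x_2 = 1.010000 - 1.040301×(1.010000 - (-0.180000))/(1.040301 - (-1.185832))
       = 0.453897
Iteration 2:
  f(1.010000) = 1.040301
  f(0.453897) = -0.452589
  x_3 = 0.453897 - (-0.452589)×(0.453897 - 1.010000)/(-0.452589 - 1.040301)
       = 0.622487
Iteration 3:
  f(0.453897) = -0.452589
  f(0.622487) = -0.136305
  x_4 = 0.622487 - (-0.136305)×(0.622487 - 0.453897)/(-0.136305 - (-0.452589))
       = 0.695142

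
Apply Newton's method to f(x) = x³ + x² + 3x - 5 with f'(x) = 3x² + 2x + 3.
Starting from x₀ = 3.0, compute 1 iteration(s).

f(x) = x³ + x² + 3x - 5
f'(x) = 3x² + 2x + 3
x₀ = 3.0

Newton-Raphson formula: x_{n+1} = x_n - f(x_n)/f'(x_n)

Iteration 1:
  f(3.000000) = 40.000000
  f'(3.000000) = 36.000000
  x_1 = 3.000000 - 40.000000/36.000000 = 1.888889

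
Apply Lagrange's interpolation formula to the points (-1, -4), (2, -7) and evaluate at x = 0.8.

Lagrange interpolation formula:
P(x) = Σ yᵢ × Lᵢ(x)
where Lᵢ(x) = Π_{j≠i} (x - xⱼ)/(xᵢ - xⱼ)

L_0(0.8) = (0.8 - 2)/(-1 - 2) = 0.400000
L_1(0.8) = (0.8 - (-1))/(2 - (-1)) = 0.600000

P(0.8) = (-4)×L_0(0.8) + (-7)×L_1(0.8)
P(0.8) = -5.800000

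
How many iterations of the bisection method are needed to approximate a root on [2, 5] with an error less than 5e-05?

We need (b-a)/2^n ≤ 5e-05
(5 - 2)/2^n ≤ 5e-05
3/2^n ≤ 5e-05
2^n ≥ 60000
n ≥ log₂(60000) = 15.87
n ≥ 16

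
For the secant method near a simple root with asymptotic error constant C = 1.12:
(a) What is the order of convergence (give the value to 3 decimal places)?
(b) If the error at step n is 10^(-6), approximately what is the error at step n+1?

(a) Secant method has superlinear convergence with order φ = (1+√5)/2 ≈ 1.618.
    This means |e_{n+1}| ≈ C|e_n|^1.618.

(b) With |e_n| = 10^(-6) and C = 1.12:
    |e_{n+1}| ≈ 1.12 × (10^(-6))^1.618 = 1.12 × 10^(-9.71)

(a) ≈ 1.618 (golden ratio); (b) |e_{n+1}| ≈ 2.193e-10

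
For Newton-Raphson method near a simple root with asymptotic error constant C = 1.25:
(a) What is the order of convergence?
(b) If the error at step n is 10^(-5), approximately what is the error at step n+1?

(a) Newton-Raphson has quadratic (order 2) convergence near simple roots.
    This means |e_{n+1}| ≈ C|e_n|².

(b) With |e_n| = 10^(-5) and C = 1.25:
    |e_{n+1}| ≈ 1.25 × (10^(-5))² = 1.25 × 10^(-10)

(a) 2 (quadratic); (b) |e_{n+1}| ≈ 1.250e-10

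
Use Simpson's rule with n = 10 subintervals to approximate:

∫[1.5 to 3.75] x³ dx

f(x) = x³
a = 1.5, b = 3.75, n = 10
h = (b - a)/n = 0.225000

Simpson's rule: (h/3)[f(x₀) + 4f(x₁) + 2f(x₂) + ... + f(xₙ)]

x_0 = 1.5000, f(x_0) = 3.375000, coefficient = 1
x_1 = 1.7250, f(x_1) = 5.132953, coefficient = 4
x_2 = 1.9500, f(x_2) = 7.414875, coefficient = 2
x_3 = 2.1750, f(x_3) = 10.289109, coefficient = 4
x_4 = 2.4000, f(x_4) = 13.824000, coefficient = 2
x_5 = 2.6250, f(x_5) = 18.087891, coefficient = 4
x_6 = 2.8500, f(x_6) = 23.149125, coefficient = 2
x_7 = 3.0750, f(x_7) = 29.076047, coefficient = 4
x_8 = 3.3000, f(x_8) = 35.937000, coefficient = 2
x_9 = 3.5250, f(x_9) = 43.800328, coefficient = 4
x_10 = 3.7500, f(x_10) = 52.734375, coefficient = 1

I ≈ (0.225000/3) × 642.304688 = 48.172852
Exact value: 48.172852
Error: 0.000000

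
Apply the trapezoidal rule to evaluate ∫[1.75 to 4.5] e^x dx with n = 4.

f(x) = e^x
a = 1.75, b = 4.5, n = 4
h = (b - a)/n = 0.687500

Trapezoidal rule: (h/2)[f(x₀) + 2f(x₁) + 2f(x₂) + ... + f(xₙ)]

x_0 = 1.7500, f(x_0) = 5.754603, coefficient = 1
x_1 = 2.4375, f(x_1) = 11.444394, coefficient = 2
x_2 = 3.1250, f(x_2) = 22.759895, coefficient = 2
x_3 = 3.8125, f(x_3) = 45.263456, coefficient = 2
x_4 = 4.5000, f(x_4) = 90.017131, coefficient = 1

I ≈ (0.687500/2) × 254.707224 = 87.555608
Exact value: 84.262529
Error: 3.293080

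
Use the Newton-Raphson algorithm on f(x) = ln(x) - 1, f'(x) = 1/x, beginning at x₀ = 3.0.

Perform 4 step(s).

f(x) = ln(x) - 1
f'(x) = 1/x
x₀ = 3.0

Newton-Raphson formula: x_{n+1} = x_n - f(x_n)/f'(x_n)

Iteration 1:
  f(3.000000) = 0.098612
  f'(3.000000) = 0.333333
  x_1 = 3.000000 - 0.098612/0.333333 = 2.704163
Iteration 2:
  f(2.704163) = -0.005208
  f'(2.704163) = 0.369800
  x_2 = 2.704163 - (-0.005208)/0.369800 = 2.718245
Iteration 3:
  f(2.718245) = -0.000014
  f'(2.718245) = 0.367884
  x_3 = 2.718245 - (-0.000014)/0.367884 = 2.718282
Iteration 4:
  f(2.718282) = 0.000000
  f'(2.718282) = 0.367879
  x_4 = 2.718282 - 0.000000/0.367879 = 2.718282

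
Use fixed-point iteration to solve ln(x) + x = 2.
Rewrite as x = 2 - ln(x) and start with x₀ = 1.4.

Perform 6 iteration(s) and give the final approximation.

Equation: ln(x) + x = 2
Fixed-point form: x = 2 - ln(x)
x₀ = 1.4

x_1 = g(1.400000) = 1.663528
x_2 = g(1.663528) = 1.491059
x_3 = g(1.491059) = 1.600513
x_4 = g(1.600513) = 1.529676
x_5 = g(1.529676) = 1.574944
x_6 = g(1.574944) = 1.545780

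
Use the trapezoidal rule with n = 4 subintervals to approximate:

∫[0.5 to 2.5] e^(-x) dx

f(x) = e^(-x)
a = 0.5, b = 2.5, n = 4
h = (b - a)/n = 0.500000

Trapezoidal rule: (h/2)[f(x₀) + 2f(x₁) + 2f(x₂) + ... + f(xₙ)]

x_0 = 0.5000, f(x_0) = 0.606531, coefficient = 1
x_1 = 1.0000, f(x_1) = 0.367879, coefficient = 2
x_2 = 1.5000, f(x_2) = 0.223130, coefficient = 2
x_3 = 2.0000, f(x_3) = 0.135335, coefficient = 2
x_4 = 2.5000, f(x_4) = 0.082085, coefficient = 1

I ≈ (0.500000/2) × 2.141305 = 0.535326
Exact value: 0.524446
Error: 0.010881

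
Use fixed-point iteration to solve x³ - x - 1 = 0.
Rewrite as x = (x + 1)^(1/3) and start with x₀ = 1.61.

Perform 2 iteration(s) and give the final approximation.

Equation: x³ - x - 1 = 0
Fixed-point form: x = (x + 1)^(1/3)
x₀ = 1.61

x_1 = g(1.610000) = 1.376830
x_2 = g(1.376830) = 1.334543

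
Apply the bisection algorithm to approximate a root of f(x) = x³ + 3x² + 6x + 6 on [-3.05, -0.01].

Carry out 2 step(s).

f(x) = x³ + 3x² + 6x + 6
Initial interval: [-3.05, -0.01]

Iteration 1:
  c_1 = (-3.050000 + (-0.010000))/2 = -1.530000
  f(c_1) = f(-1.530000) = 0.261123
  f(a) × f(c) < 0, new interval: [-3.050000, -1.530000]
Iteration 2:
  c_2 = (-3.050000 + (-1.530000))/2 = -2.290000
  f(c_2) = f(-2.290000) = -4.016689
  f(a) × f(c) ≥ 0, new interval: [-2.290000, -1.530000]

After 2 iteration(s), the approximation is c_2 = -2.290000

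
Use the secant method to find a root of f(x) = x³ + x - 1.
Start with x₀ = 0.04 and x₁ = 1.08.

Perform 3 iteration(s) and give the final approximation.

f(x) = x³ + x - 1
x₀ = 0.04, x₁ = 1.08

Secant formula: x_{n+1} = x_n - f(x_n)(x_n - x_{n-1})/(f(x_n) - f(x_{n-1}))

Iteration 1:
  f(0.040000) = -0.959936
  f(1.080000) = 1.339712
  x_2 = 1.080000 - 1.339712×(1.080000 - 0.040000)/(1.339712 - (-0.959936))
       = 0.474124
Iteration 2:
  f(1.080000) = 1.339712
  f(0.474124) = -0.419295
  x_3 = 0.474124 - (-0.419295)×(0.474124 - 1.080000)/(-0.419295 - 1.339712)
       = 0.618547
Iteration 3:
  f(0.474124) = -0.419295
  f(0.618547) = -0.144796
  x_4 = 0.618547 - (-0.144796)×(0.618547 - 0.474124)/(-0.144796 - (-0.419295))
       = 0.694729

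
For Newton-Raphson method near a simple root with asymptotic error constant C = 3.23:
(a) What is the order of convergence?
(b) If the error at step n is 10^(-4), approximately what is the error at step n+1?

(a) Newton-Raphson has quadratic (order 2) convergence near simple roots.
    This means |e_{n+1}| ≈ C|e_n|².

(b) With |e_n| = 10^(-4) and C = 3.23:
    |e_{n+1}| ≈ 3.23 × (10^(-4))² = 3.23 × 10^(-8)

(a) 2 (quadratic); (b) |e_{n+1}| ≈ 3.230e-08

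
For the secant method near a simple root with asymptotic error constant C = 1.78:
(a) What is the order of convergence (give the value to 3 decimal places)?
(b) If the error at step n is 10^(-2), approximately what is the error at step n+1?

(a) Secant method has superlinear convergence with order φ = (1+√5)/2 ≈ 1.618.
    This means |e_{n+1}| ≈ C|e_n|^1.618.

(b) With |e_n| = 10^(-2) and C = 1.78:
    |e_{n+1}| ≈ 1.78 × (10^(-2))^1.618 = 1.78 × 10^(-3.24)

(a) ≈ 1.618 (golden ratio); (b) |e_{n+1}| ≈ 1.034e-03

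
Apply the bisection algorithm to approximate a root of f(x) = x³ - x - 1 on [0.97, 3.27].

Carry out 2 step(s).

f(x) = x³ - x - 1
Initial interval: [0.97, 3.27]

Iteration 1:
  c_1 = (0.970000 + 3.270000)/2 = 2.120000
  f(c_1) = f(2.120000) = 6.408128
  f(a) × f(c) < 0, new interval: [0.970000, 2.120000]
Iteration 2:
  c_2 = (0.970000 + 2.120000)/2 = 1.545000
  f(c_2) = f(1.545000) = 1.142954
  f(a) × f(c) < 0, new interval: [0.970000, 1.545000]

After 2 iteration(s), the approximation is c_2 = 1.545000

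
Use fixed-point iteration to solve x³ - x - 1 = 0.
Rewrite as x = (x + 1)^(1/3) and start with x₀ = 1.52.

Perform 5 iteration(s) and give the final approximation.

Equation: x³ - x - 1 = 0
Fixed-point form: x = (x + 1)^(1/3)
x₀ = 1.52

x_1 = g(1.520000) = 1.360818
x_2 = g(1.360818) = 1.331540
x_3 = g(1.331540) = 1.326013
x_4 = g(1.326013) = 1.324964
x_5 = g(1.324964) = 1.324765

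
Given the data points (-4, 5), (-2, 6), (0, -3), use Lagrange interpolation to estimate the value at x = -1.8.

Lagrange interpolation formula:
P(x) = Σ yᵢ × Lᵢ(x)
where Lᵢ(x) = Π_{j≠i} (x - xⱼ)/(xᵢ - xⱼ)

L_0(-1.8) = (-1.8 - (-2))/(-4 - (-2)) × (-1.8 - 0)/(-4 - 0) = -0.045000
L_1(-1.8) = (-1.8 - (-4))/(-2 - (-4)) × (-1.8 - 0)/(-2 - 0) = 0.990000
L_2(-1.8) = (-1.8 - (-4))/(0 - (-4)) × (-1.8 - (-2))/(0 - (-2)) = 0.055000

P(-1.8) = 5×L_0(-1.8) + 6×L_1(-1.8) + (-3)×L_2(-1.8)
P(-1.8) = 5.550000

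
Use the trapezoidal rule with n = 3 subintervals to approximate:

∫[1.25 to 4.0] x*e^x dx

f(x) = x*e^x
a = 1.25, b = 4.0, n = 3
h = (b - a)/n = 0.916667

Trapezoidal rule: (h/2)[f(x₀) + 2f(x₁) + 2f(x₂) + ... + f(xₙ)]

x_0 = 1.2500, f(x_0) = 4.362929, coefficient = 1
x_1 = 2.1667, f(x_1) = 18.913133, coefficient = 2
x_2 = 3.0833, f(x_2) = 67.312409, coefficient = 2
x_3 = 4.0000, f(x_3) = 218.392600, coefficient = 1

I ≈ (0.916667/2) × 395.206612 = 181.136364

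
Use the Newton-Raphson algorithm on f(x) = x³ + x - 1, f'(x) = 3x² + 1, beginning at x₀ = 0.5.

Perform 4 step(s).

f(x) = x³ + x - 1
f'(x) = 3x² + 1
x₀ = 0.5

Newton-Raphson formula: x_{n+1} = x_n - f(x_n)/f'(x_n)

Iteration 1:
  f(0.500000) = -0.375000
  f'(0.500000) = 1.750000
  x_1 = 0.500000 - (-0.375000)/1.750000 = 0.714286
Iteration 2:
  f(0.714286) = 0.078717
  f'(0.714286) = 2.530612
  x_2 = 0.714286 - 0.078717/2.530612 = 0.683180
Iteration 3:
  f(0.683180) = 0.002043
  f'(0.683180) = 2.400204
  x_3 = 0.683180 - 0.002043/2.400204 = 0.682328
Iteration 4:
  f(0.682328) = 0.000001
  f'(0.682328) = 2.396716
  x_4 = 0.682328 - 0.000001/2.396716 = 0.682328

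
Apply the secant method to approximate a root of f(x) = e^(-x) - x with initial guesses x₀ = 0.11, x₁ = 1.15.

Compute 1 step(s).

f(x) = e^(-x) - x
x₀ = 0.11, x₁ = 1.15

Secant formula: x_{n+1} = x_n - f(x_n)(x_n - x_{n-1})/(f(x_n) - f(x_{n-1}))

Iteration 1:
  f(0.110000) = 0.785834
  f(1.150000) = -0.833363
  x_2 = 1.150000 - (-0.833363)×(1.150000 - 0.110000)/(-0.833363 - 0.785834)
       = 0.614736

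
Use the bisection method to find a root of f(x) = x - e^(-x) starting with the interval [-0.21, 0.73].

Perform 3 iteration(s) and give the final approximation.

f(x) = x - e^(-x)
Initial interval: [-0.21, 0.73]

Iteration 1:
  c_1 = (-0.210000 + 0.730000)/2 = 0.260000
  f(c_1) = f(0.260000) = -0.511052
  f(a) × f(c) ≥ 0, new interval: [0.260000, 0.730000]
Iteration 2:
  c_2 = (0.260000 + 0.730000)/2 = 0.495000
  f(c_2) = f(0.495000) = -0.114571
  f(a) × f(c) ≥ 0, new interval: [0.495000, 0.730000]
Iteration 3:
  c_3 = (0.495000 + 0.730000)/2 = 0.612500
  f(c_3) = f(0.612500) = 0.070506
  f(a) × f(c) < 0, new interval: [0.495000, 0.612500]

After 3 iteration(s), the approximation is c_3 = 0.612500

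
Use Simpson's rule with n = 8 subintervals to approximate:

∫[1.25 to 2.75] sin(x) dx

f(x) = sin(x)
a = 1.25, b = 2.75, n = 8
h = (b - a)/n = 0.187500

Simpson's rule: (h/3)[f(x₀) + 4f(x₁) + 2f(x₂) + ... + f(xₙ)]

x_0 = 1.2500, f(x_0) = 0.948985, coefficient = 1
x_1 = 1.4375, f(x_1) = 0.991129, coefficient = 4
x_2 = 1.6250, f(x_2) = 0.998531, coefficient = 2
x_3 = 1.8125, f(x_3) = 0.970932, coefficient = 4
x_4 = 2.0000, f(x_4) = 0.909297, coefficient = 2
x_5 = 2.1875, f(x_5) = 0.815789, coefficient = 4
x_6 = 2.3750, f(x_6) = 0.693685, coefficient = 2
x_7 = 2.5625, f(x_7) = 0.547265, coefficient = 4
x_8 = 2.7500, f(x_8) = 0.381661, coefficient = 1

I ≈ (0.187500/3) × 19.834133 = 1.239633
Exact value: 1.239625
Error: 0.000009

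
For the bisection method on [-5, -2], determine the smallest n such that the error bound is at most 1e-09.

We need (b-a)/2^n ≤ 1e-09
(-2 - (-5))/2^n ≤ 1e-09
3/2^n ≤ 1e-09
2^n ≥ 3000000000
n ≥ log₂(3000000000) = 31.48
n ≥ 32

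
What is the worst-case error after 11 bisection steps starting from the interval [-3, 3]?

Bisection error bound: |error| ≤ (b-a)/2^n
|error| ≤ (3 - (-3))/2^11 = 6/2^11
|error| ≤ 0.0029296875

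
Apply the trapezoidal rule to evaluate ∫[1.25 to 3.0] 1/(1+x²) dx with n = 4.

f(x) = 1/(1+x²)
a = 1.25, b = 3.0, n = 4
h = (b - a)/n = 0.437500

Trapezoidal rule: (h/2)[f(x₀) + 2f(x₁) + 2f(x₂) + ... + f(xₙ)]

x_0 = 1.2500, f(x_0) = 0.390244, coefficient = 1
x_1 = 1.6875, f(x_1) = 0.259898, coefficient = 2
x_2 = 2.1250, f(x_2) = 0.181303, coefficient = 2
x_3 = 2.5625, f(x_3) = 0.132163, coefficient = 2
x_4 = 3.0000, f(x_4) = 0.100000, coefficient = 1

I ≈ (0.437500/2) × 1.636973 = 0.358088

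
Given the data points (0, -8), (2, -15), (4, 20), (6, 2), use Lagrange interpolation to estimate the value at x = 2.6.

Lagrange interpolation formula:
P(x) = Σ yᵢ × Lᵢ(x)
where Lᵢ(x) = Π_{j≠i} (x - xⱼ)/(xᵢ - xⱼ)

L_0(2.6) = (2.6 - 2)/(0 - 2) × (2.6 - 4)/(0 - 4) × (2.6 - 6)/(0 - 6) = -0.059500
L_1(2.6) = (2.6 - 0)/(2 - 0) × (2.6 - 4)/(2 - 4) × (2.6 - 6)/(2 - 6) = 0.773500
L_2(2.6) = (2.6 - 0)/(4 - 0) × (2.6 - 2)/(4 - 2) × (2.6 - 6)/(4 - 6) = 0.331500
L_3(2.6) = (2.6 - 0)/(6 - 0) × (2.6 - 2)/(6 - 2) × (2.6 - 4)/(6 - 4) = -0.045500

P(2.6) = (-8)×L_0(2.6) + (-15)×L_1(2.6) + 20×L_2(2.6) + 2×L_3(2.6)
P(2.6) = -4.587500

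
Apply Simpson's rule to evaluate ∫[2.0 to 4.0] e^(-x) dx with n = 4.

f(x) = e^(-x)
a = 2.0, b = 4.0, n = 4
h = (b - a)/n = 0.500000

Simpson's rule: (h/3)[f(x₀) + 4f(x₁) + 2f(x₂) + ... + f(xₙ)]

x_0 = 2.0000, f(x_0) = 0.135335, coefficient = 1
x_1 = 2.5000, f(x_1) = 0.082085, coefficient = 4
x_2 = 3.0000, f(x_2) = 0.049787, coefficient = 2
x_3 = 3.5000, f(x_3) = 0.030197, coefficient = 4
x_4 = 4.0000, f(x_4) = 0.018316, coefficient = 1

I ≈ (0.500000/3) × 0.702355 = 0.117059
Exact value: 0.117020
Error: 0.000039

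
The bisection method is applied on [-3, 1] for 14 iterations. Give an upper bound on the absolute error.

Bisection error bound: |error| ≤ (b-a)/2^n
|error| ≤ (1 - (-3))/2^14 = 4/2^14
|error| ≤ 0.0002441406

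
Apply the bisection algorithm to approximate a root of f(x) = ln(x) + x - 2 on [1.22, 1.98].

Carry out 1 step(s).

f(x) = ln(x) + x - 2
Initial interval: [1.22, 1.98]

Iteration 1:
  c_1 = (1.220000 + 1.980000)/2 = 1.600000
  f(c_1) = f(1.600000) = 0.070004
  f(a) × f(c) < 0, new interval: [1.220000, 1.600000]

After 1 iteration(s), the approximation is c_1 = 1.600000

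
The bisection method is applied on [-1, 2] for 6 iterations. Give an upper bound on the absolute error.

Bisection error bound: |error| ≤ (b-a)/2^n
|error| ≤ (2 - (-1))/2^6 = 3/2^6
|error| ≤ 0.0468750000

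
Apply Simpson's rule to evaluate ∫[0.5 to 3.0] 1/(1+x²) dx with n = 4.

f(x) = 1/(1+x²)
a = 0.5, b = 3.0, n = 4
h = (b - a)/n = 0.625000

Simpson's rule: (h/3)[f(x₀) + 4f(x₁) + 2f(x₂) + ... + f(xₙ)]

x_0 = 0.5000, f(x_0) = 0.800000, coefficient = 1
x_1 = 1.1250, f(x_1) = 0.441379, coefficient = 4
x_2 = 1.7500, f(x_2) = 0.246154, coefficient = 2
x_3 = 2.3750, f(x_3) = 0.150588, coefficient = 4
x_4 = 3.0000, f(x_4) = 0.100000, coefficient = 1

I ≈ (0.625000/3) × 3.760178 = 0.783370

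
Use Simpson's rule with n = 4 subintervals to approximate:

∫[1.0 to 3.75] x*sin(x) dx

f(x) = x*sin(x)
a = 1.0, b = 3.75, n = 4
h = (b - a)/n = 0.687500

Simpson's rule: (h/3)[f(x₀) + 4f(x₁) + 2f(x₂) + ... + f(xₙ)]

x_0 = 1.0000, f(x_0) = 0.841471, coefficient = 1
x_1 = 1.6875, f(x_1) = 1.676021, coefficient = 4
x_2 = 2.3750, f(x_2) = 1.647502, coefficient = 2
x_3 = 3.0625, f(x_3) = 0.241969, coefficient = 4
x_4 = 3.7500, f(x_4) = -2.143355, coefficient = 1

I ≈ (0.687500/3) × 9.665081 = 2.214914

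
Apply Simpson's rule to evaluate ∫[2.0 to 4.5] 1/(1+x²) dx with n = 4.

f(x) = 1/(1+x²)
a = 2.0, b = 4.5, n = 4
h = (b - a)/n = 0.625000

Simpson's rule: (h/3)[f(x₀) + 4f(x₁) + 2f(x₂) + ... + f(xₙ)]

x_0 = 2.0000, f(x_0) = 0.200000, coefficient = 1
x_1 = 2.6250, f(x_1) = 0.126733, coefficient = 4
x_2 = 3.2500, f(x_2) = 0.086486, coefficient = 2
x_3 = 3.8750, f(x_3) = 0.062439, coefficient = 4
x_4 = 4.5000, f(x_4) = 0.047059, coefficient = 1

I ≈ (0.625000/3) × 1.176719 = 0.245150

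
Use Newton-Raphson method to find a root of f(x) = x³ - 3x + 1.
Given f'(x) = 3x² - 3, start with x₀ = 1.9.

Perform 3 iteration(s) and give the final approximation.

f(x) = x³ - 3x + 1
f'(x) = 3x² - 3
x₀ = 1.9

Newton-Raphson formula: x_{n+1} = x_n - f(x_n)/f'(x_n)

Iteration 1:
  f(1.900000) = 2.159000
  f'(1.900000) = 7.830000
  x_1 = 1.900000 - 2.159000/7.830000 = 1.624266
Iteration 2:
  f(1.624266) = 0.412404
  f'(1.624266) = 4.914717
  x_2 = 1.624266 - 0.412404/4.914717 = 1.540354
Iteration 3:
  f(1.540354) = 0.033720
  f'(1.540354) = 4.118068
  x_3 = 1.540354 - 0.033720/4.118068 = 1.532165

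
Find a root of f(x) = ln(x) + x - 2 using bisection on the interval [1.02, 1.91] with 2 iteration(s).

f(x) = ln(x) + x - 2
Initial interval: [1.02, 1.91]

Iteration 1:
  c_1 = (1.020000 + 1.910000)/2 = 1.465000
  f(c_1) = f(1.465000) = -0.153145
  f(a) × f(c) ≥ 0, new interval: [1.465000, 1.910000]
Iteration 2:
  c_2 = (1.465000 + 1.910000)/2 = 1.687500
  f(c_2) = f(1.687500) = 0.210748
  f(a) × f(c) < 0, new interval: [1.465000, 1.687500]

After 2 iteration(s), the approximation is c_2 = 1.687500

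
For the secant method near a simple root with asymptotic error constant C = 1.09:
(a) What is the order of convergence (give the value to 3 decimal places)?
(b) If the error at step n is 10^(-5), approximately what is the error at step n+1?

(a) Secant method has superlinear convergence with order φ = (1+√5)/2 ≈ 1.618.
    This means |e_{n+1}| ≈ C|e_n|^1.618.

(b) With |e_n| = 10^(-5) and C = 1.09:
    |e_{n+1}| ≈ 1.09 × (10^(-5))^1.618 = 1.09 × 10^(-8.09)

(a) ≈ 1.618 (golden ratio); (b) |e_{n+1}| ≈ 8.856e-09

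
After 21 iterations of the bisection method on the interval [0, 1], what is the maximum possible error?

Bisection error bound: |error| ≤ (b-a)/2^n
|error| ≤ (1 - 0)/2^21 = 1/2^21
|error| ≤ 0.0000004768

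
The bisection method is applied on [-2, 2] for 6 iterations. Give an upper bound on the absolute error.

Bisection error bound: |error| ≤ (b-a)/2^n
|error| ≤ (2 - (-2))/2^6 = 4/2^6
|error| ≤ 0.0625000000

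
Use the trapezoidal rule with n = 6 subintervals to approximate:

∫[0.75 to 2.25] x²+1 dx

f(x) = x²+1
a = 0.75, b = 2.25, n = 6
h = (b - a)/n = 0.250000

Trapezoidal rule: (h/2)[f(x₀) + 2f(x₁) + 2f(x₂) + ... + f(xₙ)]

x_0 = 0.7500, f(x_0) = 1.562500, coefficient = 1
x_1 = 1.0000, f(x_1) = 2.000000, coefficient = 2
x_2 = 1.2500, f(x_2) = 2.562500, coefficient = 2
x_3 = 1.5000, f(x_3) = 3.250000, coefficient = 2
x_4 = 1.7500, f(x_4) = 4.062500, coefficient = 2
x_5 = 2.0000, f(x_5) = 5.000000, coefficient = 2
x_6 = 2.2500, f(x_6) = 6.062500, coefficient = 1

I ≈ (0.250000/2) × 41.375000 = 5.171875
Exact value: 5.156250
Error: 0.015625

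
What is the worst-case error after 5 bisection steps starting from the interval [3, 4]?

Bisection error bound: |error| ≤ (b-a)/2^n
|error| ≤ (4 - 3)/2^5 = 1/2^5
|error| ≤ 0.0312500000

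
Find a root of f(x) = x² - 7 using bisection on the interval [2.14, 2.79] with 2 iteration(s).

f(x) = x² - 7
Initial interval: [2.14, 2.79]

Iteration 1:
  c_1 = (2.140000 + 2.790000)/2 = 2.465000
  f(c_1) = f(2.465000) = -0.923775
  f(a) × f(c) ≥ 0, new interval: [2.465000, 2.790000]
Iteration 2:
  c_2 = (2.465000 + 2.790000)/2 = 2.627500
  f(c_2) = f(2.627500) = -0.096244
  f(a) × f(c) ≥ 0, new interval: [2.627500, 2.790000]

After 2 iteration(s), the approximation is c_2 = 2.627500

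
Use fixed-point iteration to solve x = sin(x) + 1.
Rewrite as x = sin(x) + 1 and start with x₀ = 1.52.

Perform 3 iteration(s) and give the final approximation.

Equation: x = sin(x) + 1
Fixed-point form: x = sin(x) + 1
x₀ = 1.52

x_1 = g(1.520000) = 1.998710
x_2 = g(1.998710) = 1.909833
x_3 = g(1.909833) = 1.943075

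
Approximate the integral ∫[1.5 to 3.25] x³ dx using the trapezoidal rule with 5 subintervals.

f(x) = x³
a = 1.5, b = 3.25, n = 5
h = (b - a)/n = 0.350000

Trapezoidal rule: (h/2)[f(x₀) + 2f(x₁) + 2f(x₂) + ... + f(xₙ)]

x_0 = 1.5000, f(x_0) = 3.375000, coefficient = 1
x_1 = 1.8500, f(x_1) = 6.331625, coefficient = 2
x_2 = 2.2000, f(x_2) = 10.648000, coefficient = 2
x_3 = 2.5500, f(x_3) = 16.581375, coefficient = 2
x_4 = 2.9000, f(x_4) = 24.389000, coefficient = 2
x_5 = 3.2500, f(x_5) = 34.328125, coefficient = 1

I ≈ (0.350000/2) × 153.603125 = 26.880547
Exact value: 26.625977
Error: 0.254570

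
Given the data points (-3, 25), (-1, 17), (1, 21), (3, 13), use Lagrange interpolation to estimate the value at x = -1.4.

Lagrange interpolation formula:
P(x) = Σ yᵢ × Lᵢ(x)
where Lᵢ(x) = Π_{j≠i} (x - xⱼ)/(xᵢ - xⱼ)

L_0(-1.4) = (-1.4 - (-1))/(-3 - (-1)) × (-1.4 - 1)/(-3 - 1) × (-1.4 - 3)/(-3 - 3) = 0.088000
L_1(-1.4) = (-1.4 - (-3))/(-1 - (-3)) × (-1.4 - 1)/(-1 - 1) × (-1.4 - 3)/(-1 - 3) = 1.056000
L_2(-1.4) = (-1.4 - (-3))/(1 - (-3)) × (-1.4 - (-1))/(1 - (-1)) × (-1.4 - 3)/(1 - 3) = -0.176000
L_3(-1.4) = (-1.4 - (-3))/(3 - (-3)) × (-1.4 - (-1))/(3 - (-1)) × (-1.4 - 1)/(3 - 1) = 0.032000

P(-1.4) = 25×L_0(-1.4) + 17×L_1(-1.4) + 21×L_2(-1.4) + 13×L_3(-1.4)
P(-1.4) = 16.872000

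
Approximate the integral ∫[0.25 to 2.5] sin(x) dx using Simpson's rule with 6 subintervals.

f(x) = sin(x)
a = 0.25, b = 2.5, n = 6
h = (b - a)/n = 0.375000

Simpson's rule: (h/3)[f(x₀) + 4f(x₁) + 2f(x₂) + ... + f(xₙ)]

x_0 = 0.2500, f(x_0) = 0.247404, coefficient = 1
x_1 = 0.6250, f(x_1) = 0.585097, coefficient = 4
x_2 = 1.0000, f(x_2) = 0.841471, coefficient = 2
x_3 = 1.3750, f(x_3) = 0.980893, coefficient = 4
x_4 = 1.7500, f(x_4) = 0.983986, coefficient = 2
x_5 = 2.1250, f(x_5) = 0.850320, coefficient = 4
x_6 = 2.5000, f(x_6) = 0.598472, coefficient = 1

I ≈ (0.375000/3) × 14.162030 = 1.770254
Exact value: 1.770056
Error: 0.000198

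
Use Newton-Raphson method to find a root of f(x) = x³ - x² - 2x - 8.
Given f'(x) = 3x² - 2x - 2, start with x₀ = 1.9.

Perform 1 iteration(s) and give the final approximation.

f(x) = x³ - x² - 2x - 8
f'(x) = 3x² - 2x - 2
x₀ = 1.9

Newton-Raphson formula: x_{n+1} = x_n - f(x_n)/f'(x_n)

Iteration 1:
  f(1.900000) = -8.551000
  f'(1.900000) = 5.030000
  x_1 = 1.900000 - (-8.551000)/5.030000 = 3.600000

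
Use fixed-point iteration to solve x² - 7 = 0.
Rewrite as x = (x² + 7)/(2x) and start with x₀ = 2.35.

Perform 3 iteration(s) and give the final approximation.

Equation: x² - 7 = 0
Fixed-point form: x = (x² + 7)/(2x)
x₀ = 2.35

x_1 = g(2.350000) = 2.664362
x_2 = g(2.664362) = 2.645816
x_3 = g(2.645816) = 2.645751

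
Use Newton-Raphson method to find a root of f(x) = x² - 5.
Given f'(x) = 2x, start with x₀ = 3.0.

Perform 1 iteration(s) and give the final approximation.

f(x) = x² - 5
f'(x) = 2x
x₀ = 3.0

Newton-Raphson formula: x_{n+1} = x_n - f(x_n)/f'(x_n)

Iteration 1:
  f(3.000000) = 4.000000
  f'(3.000000) = 6.000000
  x_1 = 3.000000 - 4.000000/6.000000 = 2.333333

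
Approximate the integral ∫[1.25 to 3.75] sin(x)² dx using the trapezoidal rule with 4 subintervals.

f(x) = sin(x)²
a = 1.25, b = 3.75, n = 4
h = (b - a)/n = 0.625000

Trapezoidal rule: (h/2)[f(x₀) + 2f(x₁) + 2f(x₂) + ... + f(xₙ)]

x_0 = 1.2500, f(x_0) = 0.900572, coefficient = 1
x_1 = 1.8750, f(x_1) = 0.910280, coefficient = 2
x_2 = 2.5000, f(x_2) = 0.358169, coefficient = 2
x_3 = 3.1250, f(x_3) = 0.000275, coefficient = 2
x_4 = 3.7500, f(x_4) = 0.326682, coefficient = 1

I ≈ (0.625000/2) × 3.764702 = 1.176469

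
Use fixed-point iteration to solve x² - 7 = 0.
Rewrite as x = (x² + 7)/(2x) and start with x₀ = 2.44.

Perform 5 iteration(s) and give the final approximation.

Equation: x² - 7 = 0
Fixed-point form: x = (x² + 7)/(2x)
x₀ = 2.44

x_1 = g(2.440000) = 2.654426
x_2 = g(2.654426) = 2.645765
x_3 = g(2.645765) = 2.645751
x_4 = g(2.645751) = 2.645751
x_5 = g(2.645751) = 2.645751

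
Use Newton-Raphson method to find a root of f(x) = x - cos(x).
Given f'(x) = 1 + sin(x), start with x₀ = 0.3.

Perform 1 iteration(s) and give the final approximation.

f(x) = x - cos(x)
f'(x) = 1 + sin(x)
x₀ = 0.3

Newton-Raphson formula: x_{n+1} = x_n - f(x_n)/f'(x_n)

Iteration 1:
  f(0.300000) = -0.655336
  f'(0.300000) = 1.295520
  x_1 = 0.300000 - (-0.655336)/1.295520 = 0.805848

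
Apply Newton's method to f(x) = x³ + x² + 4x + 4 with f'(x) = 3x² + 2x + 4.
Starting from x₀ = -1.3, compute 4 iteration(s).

f(x) = x³ + x² + 4x + 4
f'(x) = 3x² + 2x + 4
x₀ = -1.3

Newton-Raphson formula: x_{n+1} = x_n - f(x_n)/f'(x_n)

Iteration 1:
  f(-1.300000) = -1.707000
  f'(-1.300000) = 6.470000
  x_1 = -1.300000 - (-1.707000)/6.470000 = -1.036167
Iteration 2:
  f(-1.036167) = -0.183498
  f'(-1.036167) = 5.148592
  x_2 = -1.036167 - (-0.183498)/5.148592 = -1.000526
Iteration 3:
  f(-1.000526) = -0.002633
  f'(-1.000526) = 5.002107
  x_3 = -1.000526 - (-0.002633)/5.002107 = -1.000000
Iteration 4:
  f(-1.000000) = -0.000001
  f'(-1.000000) = 5.000000
  x_4 = -1.000000 - (-0.000001)/5.000000 = -1.000000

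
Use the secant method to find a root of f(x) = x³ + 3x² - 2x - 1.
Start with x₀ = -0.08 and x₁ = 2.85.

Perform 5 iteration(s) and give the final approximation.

f(x) = x³ + 3x² - 2x - 1
x₀ = -0.08, x₁ = 2.85

Secant formula: x_{n+1} = x_n - f(x_n)(x_n - x_{n-1})/(f(x_n) - f(x_{n-1}))

Iteration 1:
  f(-0.080000) = -0.821312
  f(2.850000) = 40.816625
  x_2 = 2.850000 - 40.816625×(2.850000 - (-0.080000))/(40.816625 - (-0.821312))
       = -0.022205
Iteration 2:
  f(2.850000) = 40.816625
  f(-0.022205) = -0.954121
  x_3 = -0.022205 - (-0.954121)×(-0.022205 - 2.850000)/(-0.954121 - 40.816625)
       = 0.043401
Iteration 3:
  f(-0.022205) = -0.954121
  f(0.043401) = -1.081069
  x_4 = 0.043401 - (-1.081069)×(0.043401 - (-0.022205))/(-1.081069 - (-0.954121))
       = -0.515291
Iteration 4:
  f(0.043401) = -1.081069
  f(-0.515291) = 0.690334
  x_5 = -0.515291 - 0.690334×(-0.515291 - 0.043401)/(0.690334 - (-1.081069))
       = -0.297563
Iteration 5:
  f(-0.515291) = 0.690334
  f(-0.297563) = -0.165590
  x_6 = -0.297563 - (-0.165590)×(-0.297563 - (-0.515291))/(-0.165590 - 0.690334)
       = -0.339685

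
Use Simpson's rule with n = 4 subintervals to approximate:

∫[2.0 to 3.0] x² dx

f(x) = x²
a = 2.0, b = 3.0, n = 4
h = (b - a)/n = 0.250000

Simpson's rule: (h/3)[f(x₀) + 4f(x₁) + 2f(x₂) + ... + f(xₙ)]

x_0 = 2.0000, f(x_0) = 4.000000, coefficient = 1
x_1 = 2.2500, f(x_1) = 5.062500, coefficient = 4
x_2 = 2.5000, f(x_2) = 6.250000, coefficient = 2
x_3 = 2.7500, f(x_3) = 7.562500, coefficient = 4
x_4 = 3.0000, f(x_4) = 9.000000, coefficient = 1

I ≈ (0.250000/3) × 76.000000 = 6.333333
Exact value: 6.333333
Error: 0.000000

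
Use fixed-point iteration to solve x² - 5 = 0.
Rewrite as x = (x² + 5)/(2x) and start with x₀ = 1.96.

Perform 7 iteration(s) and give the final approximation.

Equation: x² - 5 = 0
Fixed-point form: x = (x² + 5)/(2x)
x₀ = 1.96

x_1 = g(1.960000) = 2.255510
x_2 = g(2.255510) = 2.236152
x_3 = g(2.236152) = 2.236068
x_4 = g(2.236068) = 2.236068
x_5 = g(2.236068) = 2.236068
x_6 = g(2.236068) = 2.236068
x_7 = g(2.236068) = 2.236068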